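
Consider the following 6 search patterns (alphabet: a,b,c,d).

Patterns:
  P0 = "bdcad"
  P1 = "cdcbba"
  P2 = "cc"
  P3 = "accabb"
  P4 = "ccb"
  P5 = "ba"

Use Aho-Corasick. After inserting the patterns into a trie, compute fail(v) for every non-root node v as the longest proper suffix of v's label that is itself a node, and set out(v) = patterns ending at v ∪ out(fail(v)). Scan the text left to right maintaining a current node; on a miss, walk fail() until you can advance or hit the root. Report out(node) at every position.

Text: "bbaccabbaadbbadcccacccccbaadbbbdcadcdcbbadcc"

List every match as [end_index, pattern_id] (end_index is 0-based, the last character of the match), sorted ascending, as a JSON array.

Build automaton:
Trie (insert patterns):
  0='ε' goto a→13 b→1 c→6
  1='b' goto a→20 d→2
  2='bd' goto c→3
  3='bdc' goto a→4
  4='bdca' goto d→5
  5='bdcad' goto ·  [P0 ends]
  6='c' goto c→12 d→7
  7='cd' goto c→8
  8='cdc' goto b→9
  9='cdcb' goto b→10
  10='cdcbb' goto a→11
  11='cdcbba' goto ·  [P1 ends]
  12='cc' goto b→19  [P2 ends]
  13='a' goto c→14
  14='ac' goto c→15
  15='acc' goto a→16
  16='acca' goto b→17
  17='accab' goto b→18
  18='accabb' goto ·  [P3 ends]
  19='ccb' goto ·  [P4 ends]
  20='ba' goto ·  [P5 ends]

BFS fail/out derivation:
  fail(1) 'b': from fail(0)=0 chase 'b': 0 ⇒ 0;  out=∅∪out(0)=∅
  fail(6) 'c': from fail(0)=0 chase 'c': 0 ⇒ 0;  out=∅∪out(0)=∅
  fail(13) 'a': from fail(0)=0 chase 'a': 0 ⇒ 0;  out=∅∪out(0)=∅
  fail(2) 'bd': from fail(1)=0 chase 'd': 0 ⇒ 0;  out=∅∪out(0)=∅
  fail(7) 'cd': from fail(6)=0 chase 'd': 0 ⇒ 0;  out=∅∪out(0)=∅
  fail(12) 'cc': from fail(6)=0 chase 'c': 0 ⇒ 6;  out={2}∪out(6)={2}
  fail(14) 'ac': from fail(13)=0 chase 'c': 0 ⇒ 6;  out=∅∪out(6)=∅
  fail(20) 'ba': from fail(1)=0 chase 'a': 0 ⇒ 13;  out={5}∪out(13)={5}
  fail(3) 'bdc': from fail(2)=0 chase 'c': 0 ⇒ 6;  out=∅∪out(6)=∅
  fail(8) 'cdc': from fail(7)=0 chase 'c': 0 ⇒ 6;  out=∅∪out(6)=∅
  fail(15) 'acc': from fail(14)=6 chase 'c': 6 ⇒ 12;  out=∅∪out(12)={2}
  fail(19) 'ccb': from fail(12)=6 chase 'b': 6→0 ⇒ 1;  out={4}∪out(1)={4}
  fail(4) 'bdca': from fail(3)=6 chase 'a': 6→0 ⇒ 13;  out=∅∪out(13)=∅
  fail(9) 'cdcb': from fail(8)=6 chase 'b': 6→0 ⇒ 1;  out=∅∪out(1)=∅
  fail(16) 'acca': from fail(15)=12 chase 'a': 12→6→0 ⇒ 13;  out=∅∪out(13)=∅
  fail(5) 'bdcad': from fail(4)=13 chase 'd': 13→0 ⇒ 0;  out={0}∪out(0)={0}
  fail(10) 'cdcbb': from fail(9)=1 chase 'b': 1→0 ⇒ 1;  out=∅∪out(1)=∅
  fail(17) 'accab': from fail(16)=13 chase 'b': 13→0 ⇒ 1;  out=∅∪out(1)=∅
  fail(11) 'cdcbba': from fail(10)=1 chase 'a': 1 ⇒ 20;  out={1}∪out(20)={1,5}
  fail(18) 'accabb': from fail(17)=1 chase 'b': 1→0 ⇒ 1;  out={3}∪out(1)={3}

Scan:
i=0 'b': node 0→1
i=1 'b': node 1→1 (fail-walked)
i=2 'a': node 1→20  ** P5@[1:2]
i=3 'c': node 20→14 (fail-walked)
i=4 'c': node 14→15  ** P2@[3:4]
i=5 'a': node 15→16
i=6 'b': node 16→17
i=7 'b': node 17→18  ** P3@[2:7]
i=8 'a': node 18→20 (fail-walked)  ** P5@[7:8]
i=9 'a': node 20→13 (fail-walked)
i=10 'd': node 13→0 (fail-walked)
i=11 'b': node 0→1
i=12 'b': node 1→1 (fail-walked)
i=13 'a': node 1→20  ** P5@[12:13]
i=14 'd': node 20→0 (fail-walked)
i=15 'c': node 0→6
i=16 'c': node 6→12  ** P2@[15:16]
i=17 'c': node 12→12 (fail-walked)  ** P2@[16:17]
i=18 'a': node 12→13 (fail-walked)
i=19 'c': node 13→14
i=20 'c': node 14→15  ** P2@[19:20]
i=21 'c': node 15→12 (fail-walked)  ** P2@[20:21]
i=22 'c': node 12→12 (fail-walked)  ** P2@[21:22]
i=23 'c': node 12→12 (fail-walked)  ** P2@[22:23]
i=24 'b': node 12→19  ** P4@[22:24]
i=25 'a': node 19→20 (fail-walked)  ** P5@[24:25]
i=26 'a': node 20→13 (fail-walked)
i=27 'd': node 13→0 (fail-walked)
i=28 'b': node 0→1
i=29 'b': node 1→1 (fail-walked)
i=30 'b': node 1→1 (fail-walked)
i=31 'd': node 1→2
i=32 'c': node 2→3
i=33 'a': node 3→4
i=34 'd': node 4→5  ** P0@[30:34]
i=35 'c': node 5→6 (fail-walked)
i=36 'd': node 6→7
i=37 'c': node 7→8
i=38 'b': node 8→9
i=39 'b': node 9→10
i=40 'a': node 10→11  ** P1@[35:40],P5@[39:40]
i=41 'd': node 11→0 (fail-walked)
i=42 'c': node 0→6
i=43 'c': node 6→12  ** P2@[42:43]

All matches (sorted): [[2,5],[4,2],[7,3],[8,5],[13,5],[16,2],[17,2],[20,2],[21,2],[22,2],[23,2],[24,4],[25,5],[34,0],[40,1],[40,5],[43,2]]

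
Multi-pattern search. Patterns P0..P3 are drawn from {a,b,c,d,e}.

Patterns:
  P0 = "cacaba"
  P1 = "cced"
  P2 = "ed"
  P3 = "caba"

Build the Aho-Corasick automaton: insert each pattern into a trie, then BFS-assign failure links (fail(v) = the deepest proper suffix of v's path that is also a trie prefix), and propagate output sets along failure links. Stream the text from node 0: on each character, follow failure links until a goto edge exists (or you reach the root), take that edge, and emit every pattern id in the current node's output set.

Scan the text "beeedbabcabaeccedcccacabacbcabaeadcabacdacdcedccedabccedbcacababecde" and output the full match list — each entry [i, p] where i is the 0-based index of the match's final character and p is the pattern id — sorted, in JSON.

Build:
Trie (insert patterns):
  0='ε' goto c→1 e→10
  1='c' goto a→2 c→7
  2='ca' goto b→12 c→3
  3='cac' goto a→4
  4='caca' goto b→5
  5='cacab' goto a→6
  6='cacaba' goto ·  ←P0
  7='cc' goto e→8
  8='cce' goto d→9
  9='cced' goto ·  ←P1
  10='e' goto d→11
  11='ed' goto ·  ←P2
  12='cab' goto a→13
  13='caba' goto ·  ←P3

BFS fail/out derivation:
  fail(1) 'c': from fail(0)=0 chase 'c': 0 ⇒ 0;  out=∅∪out(0)=∅
  fail(10) 'e': from fail(0)=0 chase 'e': 0 ⇒ 0;  out=∅∪out(0)=∅
  fail(2) 'ca': from fail(1)=0 chase 'a': 0 ⇒ 0;  out=∅∪out(0)=∅
  fail(7) 'cc': from fail(1)=0 chase 'c': 0 ⇒ 1;  out=∅∪out(1)=∅
  fail(11) 'ed': from fail(10)=0 chase 'd': 0 ⇒ 0;  out={2}∪out(0)={2}
  fail(3) 'cac': from fail(2)=0 chase 'c': 0 ⇒ 1;  out=∅∪out(1)=∅
  fail(8) 'cce': from fail(7)=1 chase 'e': 1→0 ⇒ 10;  out=∅∪out(10)=∅
  fail(12) 'cab': from fail(2)=0 chase 'b': 0 ⇒ 0;  out=∅∪out(0)=∅
  fail(4) 'caca': from fail(3)=1 chase 'a': 1 ⇒ 2;  out=∅∪out(2)=∅
  fail(9) 'cced': from fail(8)=10 chase 'd': 10 ⇒ 11;  out={1}∪out(11)={1,2}
  fail(13) 'caba': from fail(12)=0 chase 'a': 0 ⇒ 0;  out={3}∪out(0)={3}
  fail(5) 'cacab': from fail(4)=2 chase 'b': 2 ⇒ 12;  out=∅∪out(12)=∅
  fail(6) 'cacaba': from fail(5)=12 chase 'a': 12 ⇒ 13;  out={0}∪out(13)={0,3}

Scan:
i=0 'b': node 0→0
i=1 'e': node 0→10
i=2 'e': node 10→10 ·f
i=3 'e': node 10→10 ·f
i=4 'd': node 10→11  emit P2@[3:4]
i=5 'b': node 11→0 ·f
i=6 'a': node 0→0
i=7 'b': node 0→0
i=8 'c': node 0→1
i=9 'a': node 1→2
i=10 'b': node 2→12
i=11 'a': node 12→13  emit P3@[8:11]
i=12 'e': node 13→10 ·f
i=13 'c': node 10→1 ·f
i=14 'c': node 1→7
i=15 'e': node 7→8
i=16 'd': node 8→9  emit P1@[13:16],P2@[15:16]
i=17 'c': node 9→1 ·f
i=18 'c': node 1→7
i=19 'c': node 7→7 ·f
i=20 'a': node 7→2 ·f
i=21 'c': node 2→3
i=22 'a': node 3→4
i=23 'b': node 4→5
i=24 'a': node 5→6  emit P0@[19:24],P3@[21:24]
i=25 'c': node 6→1 ·f
i=26 'b': node 1→0 ·f
i=27 'c': node 0→1
i=28 'a': node 1→2
i=29 'b': node 2→12
i=30 'a': node 12→13  emit P3@[27:30]
i=31 'e': node 13→10 ·f
i=32 'a': node 10→0 ·f
i=33 'd': node 0→0
i=34 'c': node 0→1
i=35 'a': node 1→2
i=36 'b': node 2→12
i=37 'a': node 12→13  emit P3@[34:37]
i=38 'c': node 13→1 ·f
i=39 'd': node 1→0 ·f
i=40 'a': node 0→0
i=41 'c': node 0→1
i=42 'd': node 1→0 ·f
i=43 'c': node 0→1
i=44 'e': node 1→10 ·f
i=45 'd': node 10→11  emit P2@[44:45]
i=46 'c': node 11→1 ·f
i=47 'c': node 1→7
i=48 'e': node 7→8
i=49 'd': node 8→9  emit P1@[46:49],P2@[48:49]
i=50 'a': node 9→0 ·f
i=51 'b': node 0→0
i=52 'c': node 0→1
i=53 'c': node 1→7
i=54 'e': node 7→8
i=55 'd': node 8→9  emit P1@[52:55],P2@[54:55]
i=56 'b': node 9→0 ·f
i=57 'c': node 0→1
i=58 'a': node 1→2
i=59 'c': node 2→3
i=60 'a': node 3→4
i=61 'b': node 4→5
i=62 'a': node 5→6  emit P0@[57:62],P3@[59:62]
i=63 'b': node 6→0 ·f
i=64 'e': node 0→10
i=65 'c': node 10→1 ·f
i=66 'd': node 1→0 ·f
i=67 'e': node 0→10

All matches (sorted): [[4,2],[11,3],[16,1],[16,2],[24,0],[24,3],[30,3],[37,3],[45,2],[49,1],[49,2],[55,1],[55,2],[62,0],[62,3]]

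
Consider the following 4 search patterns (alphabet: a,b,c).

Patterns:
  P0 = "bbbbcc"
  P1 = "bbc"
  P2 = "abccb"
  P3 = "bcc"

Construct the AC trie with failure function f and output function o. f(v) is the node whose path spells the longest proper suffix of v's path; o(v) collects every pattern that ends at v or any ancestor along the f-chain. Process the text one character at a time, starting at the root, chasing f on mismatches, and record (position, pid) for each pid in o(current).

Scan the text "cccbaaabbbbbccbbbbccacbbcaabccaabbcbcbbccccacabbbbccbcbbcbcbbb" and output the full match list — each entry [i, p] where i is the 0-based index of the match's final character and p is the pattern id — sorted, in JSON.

Construct AC machine:
Trie nodes:
  n0 'ε': a→8 b→1
  n1 'b': b→2 c→13
  n2 'bb': b→3 c→7
  n3 'bbb': b→4
  n4 'bbbb': c→5
  n5 'bbbbc': c→6
  n6 'bbbbcc': ·  ←P0
  n7 'bbc': ·  ←P1
  n8 'a': b→9
  n9 'ab': c→10
  n10 'abc': c→11
  n11 'abcc': b→12
  n12 'abccb': ·  ←P2
  n13 'bc': c→14
  n14 'bcc': ·  ←P3

BFS fail/out derivation:
  n1('b'): parent n0 fail=0; on 'b' 0 → fail=0;  out ∅∪∅=∅
  n8('a'): parent n0 fail=0; on 'a' 0 → fail=0;  out ∅∪∅=∅
  n2('bb'): parent n1 fail=0; on 'b' 0 → fail=1;  out ∅∪∅=∅
  n9('ab'): parent n8 fail=0; on 'b' 0 → fail=1;  out ∅∪∅=∅
  n13('bc'): parent n1 fail=0; on 'c' 0 → fail=0;  out ∅∪∅=∅
  n3('bbb'): parent n2 fail=1; on 'b' 1 → fail=2;  out ∅∪∅=∅
  n7('bbc'): parent n2 fail=1; on 'c' 1 → fail=13;  out {1}∪∅={1}
  n10('abc'): parent n9 fail=1; on 'c' 1 → fail=13;  out ∅∪∅=∅
  n14('bcc'): parent n13 fail=0; on 'c' 0 → fail=0;  out {3}∪∅={3}
  n4('bbbb'): parent n3 fail=2; on 'b' 2 → fail=3;  out ∅∪∅=∅
  n11('abcc'): parent n10 fail=13; on 'c' 13 → fail=14;  out ∅∪{3}={3}
  n5('bbbbc'): parent n4 fail=3; on 'c' 3→2 → fail=7;  out ∅∪{1}={1}
  n12('abccb'): parent n11 fail=14; on 'b' 14→0 → fail=1;  out {2}∪∅={2}
  n6('bbbbcc'): parent n5 fail=7; on 'c' 7→13 → fail=14;  out {0}∪{3}={0,3}

Run:
[0] read 'c'  n0⇒n0
[1] read 'c'  n0⇒n0
[2] read 'c'  n0⇒n0
[3] read 'b'  n0⇒n1
[4] read 'a'  n1⇒n8 (via fail)
[5] read 'a'  n8⇒n8 (via fail)
[6] read 'a'  n8⇒n8 (via fail)
[7] read 'b'  n8⇒n9
[8] read 'b'  n9⇒n2 (via fail)
[9] read 'b'  n2⇒n3
[10] read 'b'  n3⇒n4
[11] read 'b'  n4⇒n4 (via fail)
[12] read 'c'  n4⇒n5  emit P1@[10:12]
[13] read 'c'  n5⇒n6  emit P0@[8:13],P3@[11:13]
[14] read 'b'  n6⇒n1 (via fail)
[15] read 'b'  n1⇒n2
[16] read 'b'  n2⇒n3
[17] read 'b'  n3⇒n4
[18] read 'c'  n4⇒n5  emit P1@[16:18]
[19] read 'c'  n5⇒n6  emit P0@[14:19],P3@[17:19]
[20] read 'a'  n6⇒n8 (via fail)
[21] read 'c'  n8⇒n0 (via fail)
[22] read 'b'  n0⇒n1
[23] read 'b'  n1⇒n2
[24] read 'c'  n2⇒n7  emit P1@[22:24]
[25] read 'a'  n7⇒n8 (via fail)
[26] read 'a'  n8⇒n8 (via fail)
[27] read 'b'  n8⇒n9
[28] read 'c'  n9⇒n10
[29] read 'c'  n10⇒n11  emit P3@[27:29]
[30] read 'a'  n11⇒n8 (via fail)
[31] read 'a'  n8⇒n8 (via fail)
[32] read 'b'  n8⇒n9
[33] read 'b'  n9⇒n2 (via fail)
[34] read 'c'  n2⇒n7  emit P1@[32:34]
[35] read 'b'  n7⇒n1 (via fail)
[36] read 'c'  n1⇒n13
[37] read 'b'  n13⇒n1 (via fail)
[38] read 'b'  n1⇒n2
[39] read 'c'  n2⇒n7  emit P1@[37:39]
[40] read 'c'  n7⇒n14 (via fail)  emit P3@[38:40]
[41] read 'c'  n14⇒n0 (via fail)
[42] read 'c'  n0⇒n0
[43] read 'a'  n0⇒n8
[44] read 'c'  n8⇒n0 (via fail)
[45] read 'a'  n0⇒n8
[46] read 'b'  n8⇒n9
[47] read 'b'  n9⇒n2 (via fail)
[48] read 'b'  n2⇒n3
[49] read 'b'  n3⇒n4
[50] read 'c'  n4⇒n5  emit P1@[48:50]
[51] read 'c'  n5⇒n6  emit P0@[46:51],P3@[49:51]
[52] read 'b'  n6⇒n1 (via fail)
[53] read 'c'  n1⇒n13
[54] read 'b'  n13⇒n1 (via fail)
[55] read 'b'  n1⇒n2
[56] read 'c'  n2⇒n7  emit P1@[54:56]
[57] read 'b'  n7⇒n1 (via fail)
[58] read 'c'  n1⇒n13
[59] read 'b'  n13⇒n1 (via fail)
[60] read 'b'  n1⇒n2
[61] read 'b'  n2⇒n3

Matches: [[12,1],[13,0],[13,3],[18,1],[19,0],[19,3],[24,1],[29,3],[34,1],[39,1],[40,3],[50,1],[51,0],[51,3],[56,1]]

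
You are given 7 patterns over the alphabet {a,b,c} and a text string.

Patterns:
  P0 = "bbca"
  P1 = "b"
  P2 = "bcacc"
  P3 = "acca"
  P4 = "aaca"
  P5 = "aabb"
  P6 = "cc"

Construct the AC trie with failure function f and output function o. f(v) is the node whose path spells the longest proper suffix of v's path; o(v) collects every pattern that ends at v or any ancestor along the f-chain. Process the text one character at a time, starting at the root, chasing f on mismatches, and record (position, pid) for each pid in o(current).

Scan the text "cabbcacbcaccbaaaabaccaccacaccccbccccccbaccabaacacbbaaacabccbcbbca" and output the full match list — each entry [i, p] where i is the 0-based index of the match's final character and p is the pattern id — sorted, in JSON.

Construct AC machine:
Trie nodes:
  0='ε' goto a→9 b→1 c→18
  1='b' goto b→2 c→5  ←P1
  2='bb' goto c→3
  3='bbc' goto a→4
  4='bbca' goto ·  ←P0
  5='bc' goto a→6
  6='bca' goto c→7
  7='bcac' goto c→8
  8='bcacc' goto ·  ←P2
  9='a' goto a→13 c→10
  10='ac' goto c→11
  11='acc' goto a→12
  12='acca' goto ·  ←P3
  13='aa' goto b→16 c→14
  14='aac' goto a→15
  15='aaca' goto ·  ←P4
  16='aab' goto b→17
  17='aabb' goto ·  ←P5
  18='c' goto c→19
  19='cc' goto ·  ←P6

BFS fail/out derivation:
  n1('b'): parent n0 fail=0; on 'b' 0 → fail=0;  out {1}∪∅={1}
  n9('a'): parent n0 fail=0; on 'a' 0 → fail=0;  out ∅∪∅=∅
  n18('c'): parent n0 fail=0; on 'c' 0 → fail=0;  out ∅∪∅=∅
  n2('bb'): parent n1 fail=0; on 'b' 0 → fail=1;  out ∅∪{1}={1}
  n5('bc'): parent n1 fail=0; on 'c' 0 → fail=18;  out ∅∪∅=∅
  n10('ac'): parent n9 fail=0; on 'c' 0 → fail=18;  out ∅∪∅=∅
  n13('aa'): parent n9 fail=0; on 'a' 0 → fail=9;  out ∅∪∅=∅
  n19('cc'): parent n18 fail=0; on 'c' 0 → fail=18;  out {6}∪∅={6}
  n3('bbc'): parent n2 fail=1; on 'c' 1 → fail=5;  out ∅∪∅=∅
  n6('bca'): parent n5 fail=18; on 'a' 18→0 → fail=9;  out ∅∪∅=∅
  n11('acc'): parent n10 fail=18; on 'c' 18 → fail=19;  out ∅∪{6}={6}
  n14('aac'): parent n13 fail=9; on 'c' 9 → fail=10;  out ∅∪∅=∅
  n16('aab'): parent n13 fail=9; on 'b' 9→0 → fail=1;  out ∅∪{1}={1}
  n4('bbca'): parent n3 fail=5; on 'a' 5 → fail=6;  out {0}∪∅={0}
  n7('bcac'): parent n6 fail=9; on 'c' 9 → fail=10;  out ∅∪∅=∅
  n12('acca'): parent n11 fail=19; on 'a' 19→18→0 → fail=9;  out {3}∪∅={3}
  n15('aaca'): parent n14 fail=10; on 'a' 10→18→0 → fail=9;  out {4}∪∅={4}
  n17('aabb'): parent n16 fail=1; on 'b' 1 → fail=2;  out {5}∪{1}={1,5}
  n8('bcacc'): parent n7 fail=10; on 'c' 10 → fail=11;  out {2}∪{6}={2,6}

Scan:
i=0 'c': node 0→18
i=1 'a': node 18→9 (via fail)
i=2 'b': node 9→1 (via fail)  → match P1@[2:2]
i=3 'b': node 1→2  → match P1@[3:3]
i=4 'c': node 2→3
i=5 'a': node 3→4  → match P0@[2:5]
i=6 'c': node 4→7 (via fail)
i=7 'b': node 7→1 (via fail)  → match P1@[7:7]
i=8 'c': node 1→5
i=9 'a': node 5→6
i=10 'c': node 6→7
i=11 'c': node 7→8  → match P2@[7:11],P6@[10:11]
i=12 'b': node 8→1 (via fail)  → match P1@[12:12]
i=13 'a': node 1→9 (via fail)
i=14 'a': node 9→13
i=15 'a': node 13→13 (via fail)
i=16 'a': node 13→13 (via fail)
i=17 'b': node 13→16  → match P1@[17:17]
i=18 'a': node 16→9 (via fail)
i=19 'c': node 9→10
i=20 'c': node 10→11  → match P6@[19:20]
i=21 'a': node 11→12  → match P3@[18:21]
i=22 'c': node 12→10 (via fail)
i=23 'c': node 10→11  → match P6@[22:23]
i=24 'a': node 11→12  → match P3@[21:24]
i=25 'c': node 12→10 (via fail)
i=26 'a': node 10→9 (via fail)
i=27 'c': node 9→10
i=28 'c': node 10→11  → match P6@[27:28]
i=29 'c': node 11→19 (via fail)  → match P6@[28:29]
i=30 'c': node 19→19 (via fail)  → match P6@[29:30]
i=31 'b': node 19→1 (via fail)  → match P1@[31:31]
i=32 'c': node 1→5
i=33 'c': node 5→19 (via fail)  → match P6@[32:33]
i=34 'c': node 19→19 (via fail)  → match P6@[33:34]
i=35 'c': node 19→19 (via fail)  → match P6@[34:35]
i=36 'c': node 19→19 (via fail)  → match P6@[35:36]
i=37 'c': node 19→19 (via fail)  → match P6@[36:37]
i=38 'b': node 19→1 (via fail)  → match P1@[38:38]
i=39 'a': node 1→9 (via fail)
i=40 'c': node 9→10
i=41 'c': node 10→11  → match P6@[40:41]
i=42 'a': node 11→12  → match P3@[39:42]
i=43 'b': node 12→1 (via fail)  → match P1@[43:43]
i=44 'a': node 1→9 (via fail)
i=45 'a': node 9→13
i=46 'c': node 13→14
i=47 'a': node 14→15  → match P4@[44:47]
i=48 'c': node 15→10 (via fail)
i=49 'b': node 10→1 (via fail)  → match P1@[49:49]
i=50 'b': node 1→2  → match P1@[50:50]
i=51 'a': node 2→9 (via fail)
i=52 'a': node 9→13
i=53 'a': node 13→13 (via fail)
i=54 'c': node 13→14
i=55 'a': node 14→15  → match P4@[52:55]
i=56 'b': node 15→1 (via fail)  → match P1@[56:56]
i=57 'c': node 1→5
i=58 'c': node 5→19 (via fail)  → match P6@[57:58]
i=59 'b': node 19→1 (via fail)  → match P1@[59:59]
i=60 'c': node 1→5
i=61 'b': node 5→1 (via fail)  → match P1@[61:61]
i=62 'b': node 1→2  → match P1@[62:62]
i=63 'c': node 2→3
i=64 'a': node 3→4  → match P0@[61:64]

Result: [[2,1],[3,1],[5,0],[7,1],[11,2],[11,6],[12,1],[17,1],[20,6],[21,3],[23,6],[24,3],[28,6],[29,6],[30,6],[31,1],[33,6],[34,6],[35,6],[36,6],[37,6],[38,1],[41,6],[42,3],[43,1],[47,4],[49,1],[50,1],[55,4],[56,1],[58,6],[59,1],[61,1],[62,1],[64,0]]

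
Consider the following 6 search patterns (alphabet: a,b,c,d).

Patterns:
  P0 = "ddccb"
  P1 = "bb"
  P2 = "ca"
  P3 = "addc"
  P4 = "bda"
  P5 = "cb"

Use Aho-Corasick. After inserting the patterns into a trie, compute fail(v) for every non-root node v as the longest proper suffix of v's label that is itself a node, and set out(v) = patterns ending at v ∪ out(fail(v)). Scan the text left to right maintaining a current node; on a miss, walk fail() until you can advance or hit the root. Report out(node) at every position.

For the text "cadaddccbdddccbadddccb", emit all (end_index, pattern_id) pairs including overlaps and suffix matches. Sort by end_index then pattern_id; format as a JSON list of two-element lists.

Construct AC machine:
Trie (insert patterns):
  n0 'ε': a→10 b→6 c→8 d→1
  n1 'd': d→2
  n2 'dd': c→3
  n3 'ddc': c→4
  n4 'ddcc': b→5
  n5 'ddccb': ·  [P0 ends]
  n6 'b': b→7 d→14
  n7 'bb': ·  [P1 ends]
  n8 'c': a→9 b→16
  n9 'ca': ·  [P2 ends]
  n10 'a': d→11
  n11 'ad': d→12
  n12 'add': c→13
  n13 'addc': ·  [P3 ends]
  n14 'bd': a→15
  n15 'bda': ·  [P4 ends]
  n16 'cb': ·  [P5 ends]

Failure links (BFS by depth):
  n1('d'): parent n0 fail=0; on 'd' 0 → fail=0;  out ∅∪∅=∅
  n6('b'): parent n0 fail=0; on 'b' 0 → fail=0;  out ∅∪∅=∅
  n8('c'): parent n0 fail=0; on 'c' 0 → fail=0;  out ∅∪∅=∅
  n10('a'): parent n0 fail=0; on 'a' 0 → fail=0;  out ∅∪∅=∅
  n2('dd'): parent n1 fail=0; on 'd' 0 → fail=1;  out ∅∪∅=∅
  n7('bb'): parent n6 fail=0; on 'b' 0 → fail=6;  out {1}∪∅={1}
  n9('ca'): parent n8 fail=0; on 'a' 0 → fail=10;  out {2}∪∅={2}
  n11('ad'): parent n10 fail=0; on 'd' 0 → fail=1;  out ∅∪∅=∅
  n14('bd'): parent n6 fail=0; on 'd' 0 → fail=1;  out ∅∪∅=∅
  n16('cb'): parent n8 fail=0; on 'b' 0 → fail=6;  out {5}∪∅={5}
  n3('ddc'): parent n2 fail=1; on 'c' 1→0 → fail=8;  out ∅∪∅=∅
  n12('add'): parent n11 fail=1; on 'd' 1 → fail=2;  out ∅∪∅=∅
  n15('bda'): parent n14 fail=1; on 'a' 1→0 → fail=10;  out {4}∪∅={4}
  n4('ddcc'): parent n3 fail=8; on 'c' 8→0 → fail=8;  out ∅∪∅=∅
  n13('addc'): parent n12 fail=2; on 'c' 2 → fail=3;  out {3}∪∅={3}
  n5('ddccb'): parent n4 fail=8; on 'b' 8 → fail=16;  out {0}∪{5}={0,5}

Run:
[0] read 'c'  n0⇒n8
[1] read 'a'  n8⇒n9  → match P2@[0:1]
[2] read 'd'  n9⇒n11 ·f
[3] read 'a'  n11⇒n10 ·f
[4] read 'd'  n10⇒n11
[5] read 'd'  n11⇒n12
[6] read 'c'  n12⇒n13  → match P3@[3:6]
[7] read 'c'  n13⇒n4 ·f
[8] read 'b'  n4⇒n5  → match P0@[4:8],P5@[7:8]
[9] read 'd'  n5⇒n14 ·f
[10] read 'd'  n14⇒n2 ·f
[11] read 'd'  n2⇒n2 ·f
[12] read 'c'  n2⇒n3
[13] read 'c'  n3⇒n4
[14] read 'b'  n4⇒n5  → match P0@[10:14],P5@[13:14]
[15] read 'a'  n5⇒n10 ·f
[16] read 'd'  n10⇒n11
[17] read 'd'  n11⇒n12
[18] read 'd'  n12⇒n2 ·f
[19] read 'c'  n2⇒n3
[20] read 'c'  n3⇒n4
[21] read 'b'  n4⇒n5  → match P0@[17:21],P5@[20:21]

Matches: [[1,2],[6,3],[8,0],[8,5],[14,0],[14,5],[21,0],[21,5]]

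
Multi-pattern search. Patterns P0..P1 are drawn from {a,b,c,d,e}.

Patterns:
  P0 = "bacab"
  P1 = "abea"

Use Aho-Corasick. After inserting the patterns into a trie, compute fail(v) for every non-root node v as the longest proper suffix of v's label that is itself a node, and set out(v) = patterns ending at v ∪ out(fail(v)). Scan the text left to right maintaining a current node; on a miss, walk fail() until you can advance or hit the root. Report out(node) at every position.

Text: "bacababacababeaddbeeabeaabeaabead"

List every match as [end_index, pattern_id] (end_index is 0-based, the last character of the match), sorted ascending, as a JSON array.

Build:
Trie (insert patterns):
  n0 'ε': a→6 b→1
  n1 'b': a→2
  n2 'ba': c→3
  n3 'bac': a→4
  n4 'baca': b→5
  n5 'bacab': ·  ←P0
  n6 'a': b→7
  n7 'ab': e→8
  n8 'abe': a→9
  n9 'abea': ·  ←P1

Failure links (BFS by depth):
  fail(1) 'b': from fail(0)=0 chase 'b': 0 ⇒ 0;  out=∅∪out(0)=∅
  fail(6) 'a': from fail(0)=0 chase 'a': 0 ⇒ 0;  out=∅∪out(0)=∅
  fail(2) 'ba': from fail(1)=0 chase 'a': 0 ⇒ 6;  out=∅∪out(6)=∅
  fail(7) 'ab': from fail(6)=0 chase 'b': 0 ⇒ 1;  out=∅∪out(1)=∅
  fail(3) 'bac': from fail(2)=6 chase 'c': 6→0 ⇒ 0;  out=∅∪out(0)=∅
  fail(8) 'abe': from fail(7)=1 chase 'e': 1→0 ⇒ 0;  out=∅∪out(0)=∅
  fail(4) 'baca': from fail(3)=0 chase 'a': 0 ⇒ 6;  out=∅∪out(6)=∅
  fail(9) 'abea': from fail(8)=0 chase 'a': 0 ⇒ 6;  out={1}∪out(6)={1}
  fail(5) 'bacab': from fail(4)=6 chase 'b': 6 ⇒ 7;  out={0}∪out(7)={0}

Run:
i=0 'b': node 0→1
i=1 'a': node 1→2
i=2 'c': node 2→3
i=3 'a': node 3→4
i=4 'b': node 4→5  ** P0@[0:4]
i=5 'a': node 5→2 (fail-walked)
i=6 'b': node 2→7 (fail-walked)
i=7 'a': node 7→2 (fail-walked)
i=8 'c': node 2→3
i=9 'a': node 3→4
i=10 'b': node 4→5  ** P0@[6:10]
i=11 'a': node 5→2 (fail-walked)
i=12 'b': node 2→7 (fail-walked)
i=13 'e': node 7→8
i=14 'a': node 8→9  ** P1@[11:14]
i=15 'd': node 9→0 (fail-walked)
i=16 'd': node 0→0
i=17 'b': node 0→1
i=18 'e': node 1→0 (fail-walked)
i=19 'e': node 0→0
i=20 'a': node 0→6
i=21 'b': node 6→7
i=22 'e': node 7→8
i=23 'a': node 8→9  ** P1@[20:23]
i=24 'a': node 9→6 (fail-walked)
i=25 'b': node 6→7
i=26 'e': node 7→8
i=27 'a': node 8→9  ** P1@[24:27]
i=28 'a': node 9→6 (fail-walked)
i=29 'b': node 6→7
i=30 'e': node 7→8
i=31 'a': node 8→9  ** P1@[28:31]
i=32 'd': node 9→0 (fail-walked)

Matches: [[4,0],[10,0],[14,1],[23,1],[27,1],[31,1]]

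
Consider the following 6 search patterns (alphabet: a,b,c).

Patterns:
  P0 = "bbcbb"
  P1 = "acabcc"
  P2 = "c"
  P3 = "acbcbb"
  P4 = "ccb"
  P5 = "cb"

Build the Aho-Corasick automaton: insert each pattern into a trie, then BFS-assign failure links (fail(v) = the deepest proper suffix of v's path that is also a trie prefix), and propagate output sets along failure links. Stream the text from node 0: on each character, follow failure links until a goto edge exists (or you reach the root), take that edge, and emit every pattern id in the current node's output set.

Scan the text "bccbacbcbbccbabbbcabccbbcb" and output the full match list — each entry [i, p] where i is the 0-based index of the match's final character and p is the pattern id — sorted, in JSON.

Construct AC machine:
Trie (insert patterns):
  0='ε' goto a→6 b→1 c→12
  1='b' goto b→2
  2='bb' goto c→3
  3='bbc' goto b→4
  4='bbcb' goto b→5
  5='bbcbb' goto ·  [P0 ends]
  6='a' goto c→7
  7='ac' goto a→8 b→13
  8='aca' goto b→9
  9='acab' goto c→10
  10='acabc' goto c→11
  11='acabcc' goto ·  [P1 ends]
  12='c' goto b→19 c→17  [P2 ends]
  13='acb' goto c→14
  14='acbc' goto b→15
  15='acbcb' goto b→16
  16='acbcbb' goto ·  [P3 ends]
  17='cc' goto b→18
  18='ccb' goto ·  [P4 ends]
  19='cb' goto ·  [P5 ends]

Failure links (BFS by depth):
  fail(1) 'b': from fail(0)=0 chase 'b': 0 ⇒ 0;  out=∅∪out(0)=∅
  fail(6) 'a': from fail(0)=0 chase 'a': 0 ⇒ 0;  out=∅∪out(0)=∅
  fail(12) 'c': from fail(0)=0 chase 'c': 0 ⇒ 0;  out={2}∪out(0)={2}
  fail(2) 'bb': from fail(1)=0 chase 'b': 0 ⇒ 1;  out=∅∪out(1)=∅
  fail(7) 'ac': from fail(6)=0 chase 'c': 0 ⇒ 12;  out=∅∪out(12)={2}
  fail(17) 'cc': from fail(12)=0 chase 'c': 0 ⇒ 12;  out=∅∪out(12)={2}
  fail(19) 'cb': from fail(12)=0 chase 'b': 0 ⇒ 1;  out={5}∪out(1)={5}
  fail(3) 'bbc': from fail(2)=1 chase 'c': 1→0 ⇒ 12;  out=∅∪out(12)={2}
  fail(8) 'aca': from fail(7)=12 chase 'a': 12→0 ⇒ 6;  out=∅∪out(6)=∅
  fail(13) 'acb': from fail(7)=12 chase 'b': 12 ⇒ 19;  out=∅∪out(19)={5}
  fail(18) 'ccb': from fail(17)=12 chase 'b': 12 ⇒ 19;  out={4}∪out(19)={4,5}
  fail(4) 'bbcb': from fail(3)=12 chase 'b': 12 ⇒ 19;  out=∅∪out(19)={5}
  fail(9) 'acab': from fail(8)=6 chase 'b': 6→0 ⇒ 1;  out=∅∪out(1)=∅
  fail(14) 'acbc': from fail(13)=19 chase 'c': 19→1→0 ⇒ 12;  out=∅∪out(12)={2}
  fail(5) 'bbcbb': from fail(4)=19 chase 'b': 19→1 ⇒ 2;  out={0}∪out(2)={0}
  fail(10) 'acabc': from fail(9)=1 chase 'c': 1→0 ⇒ 12;  out=∅∪out(12)={2}
  fail(15) 'acbcb': from fail(14)=12 chase 'b': 12 ⇒ 19;  out=∅∪out(19)={5}
  fail(11) 'acabcc': from fail(10)=12 chase 'c': 12 ⇒ 17;  out={1}∪out(17)={1,2}
  fail(16) 'acbcbb': from fail(15)=19 chase 'b': 19→1 ⇒ 2;  out={3}∪out(2)={3}

Run:
pos 0 'b': at 1
pos 1 'c': at 12 (via fail)  → match P2@[1:1]
pos 2 'c': at 17  → match P2@[2:2]
pos 3 'b': at 18  → match P4@[1:3],P5@[2:3]
pos 4 'a': at 6 (via fail)
pos 5 'c': at 7  → match P2@[5:5]
pos 6 'b': at 13  → match P5@[5:6]
pos 7 'c': at 14  → match P2@[7:7]
pos 8 'b': at 15  → match P5@[7:8]
pos 9 'b': at 16  → match P3@[4:9]
pos 10 'c': at 3 (via fail)  → match P2@[10:10]
pos 11 'c': at 17 (via fail)  → match P2@[11:11]
pos 12 'b': at 18  → match P4@[10:12],P5@[11:12]
pos 13 'a': at 6 (via fail)
pos 14 'b': at 1 (via fail)
pos 15 'b': at 2
pos 16 'b': at 2 (via fail)
pos 17 'c': at 3  → match P2@[17:17]
pos 18 'a': at 6 (via fail)
pos 19 'b': at 1 (via fail)
pos 20 'c': at 12 (via fail)  → match P2@[20:20]
pos 21 'c': at 17  → match P2@[21:21]
pos 22 'b': at 18  → match P4@[20:22],P5@[21:22]
pos 23 'b': at 2 (via fail)
pos 24 'c': at 3  → match P2@[24:24]
pos 25 'b': at 4  → match P5@[24:25]

Result: [[1,2],[2,2],[3,4],[3,5],[5,2],[6,5],[7,2],[8,5],[9,3],[10,2],[11,2],[12,4],[12,5],[17,2],[20,2],[21,2],[22,4],[22,5],[24,2],[25,5]]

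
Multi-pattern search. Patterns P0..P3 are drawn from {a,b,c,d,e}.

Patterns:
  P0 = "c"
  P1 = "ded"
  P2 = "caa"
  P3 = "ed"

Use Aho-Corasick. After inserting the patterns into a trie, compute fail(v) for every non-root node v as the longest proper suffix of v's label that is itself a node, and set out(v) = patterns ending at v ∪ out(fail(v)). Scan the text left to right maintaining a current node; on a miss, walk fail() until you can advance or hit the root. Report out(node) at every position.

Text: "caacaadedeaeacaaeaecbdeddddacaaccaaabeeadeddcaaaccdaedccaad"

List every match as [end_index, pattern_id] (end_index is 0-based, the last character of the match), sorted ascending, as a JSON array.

Construct AC machine:
Trie nodes:
  0='ε' goto c→1 d→2 e→7
  1='c' goto a→5  ←P0
  2='d' goto e→3
  3='de' goto d→4
  4='ded' goto ·  ←P1
  5='ca' goto a→6
  6='caa' goto ·  ←P2
  7='e' goto d→8
  8='ed' goto ·  ←P3

Failure links (BFS by depth):
  fail(1) 'c': from fail(0)=0 chase 'c': 0 ⇒ 0;  out={0}∪out(0)={0}
  fail(2) 'd': from fail(0)=0 chase 'd': 0 ⇒ 0;  out=∅∪out(0)=∅
  fail(7) 'e': from fail(0)=0 chase 'e': 0 ⇒ 0;  out=∅∪out(0)=∅
  fail(3) 'de': from fail(2)=0 chase 'e': 0 ⇒ 7;  out=∅∪out(7)=∅
  fail(5) 'ca': from fail(1)=0 chase 'a': 0 ⇒ 0;  out=∅∪out(0)=∅
  fail(8) 'ed': from fail(7)=0 chase 'd': 0 ⇒ 2;  out={3}∪out(2)={3}
  fail(4) 'ded': from fail(3)=7 chase 'd': 7 ⇒ 8;  out={1}∪out(8)={1,3}
  fail(6) 'caa': from fail(5)=0 chase 'a': 0 ⇒ 0;  out={2}∪out(0)={2}

Scan:
i=0 'c': node 0→1  → match P0@[0:0]
i=1 'a': node 1→5
i=2 'a': node 5→6  → match P2@[0:2]
i=3 'c': node 6→1 (fail-walked)  → match P0@[3:3]
i=4 'a': node 1→5
i=5 'a': node 5→6  → match P2@[3:5]
i=6 'd': node 6→2 (fail-walked)
i=7 'e': node 2→3
i=8 'd': node 3→4  → match P1@[6:8],P3@[7:8]
i=9 'e': node 4→3 (fail-walked)
i=10 'a': node 3→0 (fail-walked)
i=11 'e': node 0→7
i=12 'a': node 7→0 (fail-walked)
i=13 'c': node 0→1  → match P0@[13:13]
i=14 'a': node 1→5
i=15 'a': node 5→6  → match P2@[13:15]
i=16 'e': node 6→7 (fail-walked)
i=17 'a': node 7→0 (fail-walked)
i=18 'e': node 0→7
i=19 'c': node 7→1 (fail-walked)  → match P0@[19:19]
i=20 'b': node 1→0 (fail-walked)
i=21 'd': node 0→2
i=22 'e': node 2→3
i=23 'd': node 3→4  → match P1@[21:23],P3@[22:23]
i=24 'd': node 4→2 (fail-walked)
i=25 'd': node 2→2 (fail-walked)
i=26 'd': node 2→2 (fail-walked)
i=27 'a': node 2→0 (fail-walked)
i=28 'c': node 0→1  → match P0@[28:28]
i=29 'a': node 1→5
i=30 'a': node 5→6  → match P2@[28:30]
i=31 'c': node 6→1 (fail-walked)  → match P0@[31:31]
i=32 'c': node 1→1 (fail-walked)  → match P0@[32:32]
i=33 'a': node 1→5
i=34 'a': node 5→6  → match P2@[32:34]
i=35 'a': node 6→0 (fail-walked)
i=36 'b': node 0→0
i=37 'e': node 0→7
i=38 'e': node 7→7 (fail-walked)
i=39 'a': node 7→0 (fail-walked)
i=40 'd': node 0→2
i=41 'e': node 2→3
i=42 'd': node 3→4  → match P1@[40:42],P3@[41:42]
i=43 'd': node 4→2 (fail-walked)
i=44 'c': node 2→1 (fail-walked)  → match P0@[44:44]
i=45 'a': node 1→5
i=46 'a': node 5→6  → match P2@[44:46]
i=47 'a': node 6→0 (fail-walked)
i=48 'c': node 0→1  → match P0@[48:48]
i=49 'c': node 1→1 (fail-walked)  → match P0@[49:49]
i=50 'd': node 1→2 (fail-walked)
i=51 'a': node 2→0 (fail-walked)
i=52 'e': node 0→7
i=53 'd': node 7→8  → match P3@[52:53]
i=54 'c': node 8→1 (fail-walked)  → match P0@[54:54]
i=55 'c': node 1→1 (fail-walked)  → match P0@[55:55]
i=56 'a': node 1→5
i=57 'a': node 5→6  → match P2@[55:57]
i=58 'd': node 6→2 (fail-walked)

Result: [[0,0],[2,2],[3,0],[5,2],[8,1],[8,3],[13,0],[15,2],[19,0],[23,1],[23,3],[28,0],[30,2],[31,0],[32,0],[34,2],[42,1],[42,3],[44,0],[46,2],[48,0],[49,0],[53,3],[54,0],[55,0],[57,2]]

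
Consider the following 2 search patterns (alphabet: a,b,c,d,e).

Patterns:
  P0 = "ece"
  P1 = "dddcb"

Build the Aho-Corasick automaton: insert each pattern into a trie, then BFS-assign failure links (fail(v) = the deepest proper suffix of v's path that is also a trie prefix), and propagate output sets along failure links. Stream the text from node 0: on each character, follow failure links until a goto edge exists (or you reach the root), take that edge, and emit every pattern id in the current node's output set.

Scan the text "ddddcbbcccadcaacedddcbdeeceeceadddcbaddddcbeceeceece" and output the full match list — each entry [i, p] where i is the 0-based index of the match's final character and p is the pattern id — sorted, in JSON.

Build automaton:
Trie (insert patterns):
  0='ε' goto d→4 e→1
  1='e' goto c→2
  2='ec' goto e→3
  3='ece' goto ·  ←P0
  4='d' goto d→5
  5='dd' goto d→6
  6='ddd' goto c→7
  7='dddc' goto b→8
  8='dddcb' goto ·  ←P1

BFS fail/out derivation:
  n1('e'): parent n0 fail=0; on 'e' 0 → fail=0;  out ∅∪∅=∅
  n4('d'): parent n0 fail=0; on 'd' 0 → fail=0;  out ∅∪∅=∅
  n2('ec'): parent n1 fail=0; on 'c' 0 → fail=0;  out ∅∪∅=∅
  n5('dd'): parent n4 fail=0; on 'd' 0 → fail=4;  out ∅∪∅=∅
  n3('ece'): parent n2 fail=0; on 'e' 0 → fail=1;  out {0}∪∅={0}
  n6('ddd'): parent n5 fail=4; on 'd' 4 → fail=5;  out ∅∪∅=∅
  n7('dddc'): parent n6 fail=5; on 'c' 5→4→0 → fail=0;  out ∅∪∅=∅
  n8('dddcb'): parent n7 fail=0; on 'b' 0 → fail=0;  out {1}∪∅={1}

Run:
pos 0 'd': at 4
pos 1 'd': at 5
pos 2 'd': at 6
pos 3 'd': at 6 (fail-walked)
pos 4 'c': at 7
pos 5 'b': at 8  emit P1@[1:5]
pos 6 'b': at 0 (fail-walked)
pos 7 'c': at 0
pos 8 'c': at 0
pos 9 'c': at 0
pos 10 'a': at 0
pos 11 'd': at 4
pos 12 'c': at 0 (fail-walked)
pos 13 'a': at 0
pos 14 'a': at 0
pos 15 'c': at 0
pos 16 'e': at 1
pos 17 'd': at 4 (fail-walked)
pos 18 'd': at 5
pos 19 'd': at 6
pos 20 'c': at 7
pos 21 'b': at 8  emit P1@[17:21]
pos 22 'd': at 4 (fail-walked)
pos 23 'e': at 1 (fail-walked)
pos 24 'e': at 1 (fail-walked)
pos 25 'c': at 2
pos 26 'e': at 3  emit P0@[24:26]
pos 27 'e': at 1 (fail-walked)
pos 28 'c': at 2
pos 29 'e': at 3  emit P0@[27:29]
pos 30 'a': at 0 (fail-walked)
pos 31 'd': at 4
pos 32 'd': at 5
pos 33 'd': at 6
pos 34 'c': at 7
pos 35 'b': at 8  emit P1@[31:35]
pos 36 'a': at 0 (fail-walked)
pos 37 'd': at 4
pos 38 'd': at 5
pos 39 'd': at 6
pos 40 'd': at 6 (fail-walked)
pos 41 'c': at 7
pos 42 'b': at 8  emit P1@[38:42]
pos 43 'e': at 1 (fail-walked)
pos 44 'c': at 2
pos 45 'e': at 3  emit P0@[43:45]
pos 46 'e': at 1 (fail-walked)
pos 47 'c': at 2
pos 48 'e': at 3  emit P0@[46:48]
pos 49 'e': at 1 (fail-walked)
pos 50 'c': at 2
pos 51 'e': at 3  emit P0@[49:51]

Matches: [[5,1],[21,1],[26,0],[29,0],[35,1],[42,1],[45,0],[48,0],[51,0]]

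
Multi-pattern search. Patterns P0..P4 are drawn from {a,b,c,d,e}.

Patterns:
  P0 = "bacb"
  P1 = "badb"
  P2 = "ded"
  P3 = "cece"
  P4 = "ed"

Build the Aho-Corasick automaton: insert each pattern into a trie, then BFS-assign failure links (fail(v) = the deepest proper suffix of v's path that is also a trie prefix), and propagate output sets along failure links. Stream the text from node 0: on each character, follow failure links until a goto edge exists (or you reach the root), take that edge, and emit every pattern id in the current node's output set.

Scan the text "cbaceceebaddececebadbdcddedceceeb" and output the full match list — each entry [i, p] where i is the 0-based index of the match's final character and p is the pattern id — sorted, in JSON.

Build:
Trie (insert patterns):
  n0 'ε': b→1 c→10 d→7 e→14
  n1 'b': a→2
  n2 'ba': c→3 d→5
  n3 'bac': b→4
  n4 'bacb': ·  [P0 ends]
  n5 'bad': b→6
  n6 'badb': ·  [P1 ends]
  n7 'd': e→8
  n8 'de': d→9
  n9 'ded': ·  [P2 ends]
  n10 'c': e→11
  n11 'ce': c→12
  n12 'cec': e→13
  n13 'cece': ·  [P3 ends]
  n14 'e': d→15
  n15 'ed': ·  [P4 ends]

Failure links (BFS by depth):
  fail(1) 'b': from fail(0)=0 chase 'b': 0 ⇒ 0;  out=∅∪out(0)=∅
  fail(7) 'd': from fail(0)=0 chase 'd': 0 ⇒ 0;  out=∅∪out(0)=∅
  fail(10) 'c': from fail(0)=0 chase 'c': 0 ⇒ 0;  out=∅∪out(0)=∅
  fail(14) 'e': from fail(0)=0 chase 'e': 0 ⇒ 0;  out=∅∪out(0)=∅
  fail(2) 'ba': from fail(1)=0 chase 'a': 0 ⇒ 0;  out=∅∪out(0)=∅
  fail(8) 'de': from fail(7)=0 chase 'e': 0 ⇒ 14;  out=∅∪out(14)=∅
  fail(11) 'ce': from fail(10)=0 chase 'e': 0 ⇒ 14;  out=∅∪out(14)=∅
  fail(15) 'ed': from fail(14)=0 chase 'd': 0 ⇒ 7;  out={4}∪out(7)={4}
  fail(3) 'bac': from fail(2)=0 chase 'c': 0 ⇒ 10;  out=∅∪out(10)=∅
  fail(5) 'bad': from fail(2)=0 chase 'd': 0 ⇒ 7;  out=∅∪out(7)=∅
  fail(9) 'ded': from fail(8)=14 chase 'd': 14 ⇒ 15;  out={2}∪out(15)={2,4}
  fail(12) 'cec': from fail(11)=14 chase 'c': 14→0 ⇒ 10;  out=∅∪out(10)=∅
  fail(4) 'bacb': from fail(3)=10 chase 'b': 10→0 ⇒ 1;  out={0}∪out(1)={0}
  fail(6) 'badb': from fail(5)=7 chase 'b': 7→0 ⇒ 1;  out={1}∪out(1)={1}
  fail(13) 'cece': from fail(12)=10 chase 'e': 10 ⇒ 11;  out={3}∪out(11)={3}

Scan:
i=0 'c': node 0→10
i=1 'b': node 10→1 (fail-walked)
i=2 'a': node 1→2
i=3 'c': node 2→3
i=4 'e': node 3→11 (fail-walked)
i=5 'c': node 11→12
i=6 'e': node 12→13  emit P3@[3:6]
i=7 'e': node 13→14 (fail-walked)
i=8 'b': node 14→1 (fail-walked)
i=9 'a': node 1→2
i=10 'd': node 2→5
i=11 'd': node 5→7 (fail-walked)
i=12 'e': node 7→8
i=13 'c': node 8→10 (fail-walked)
i=14 'e': node 10→11
i=15 'c': node 11→12
i=16 'e': node 12→13  emit P3@[13:16]
i=17 'b': node 13→1 (fail-walked)
i=18 'a': node 1→2
i=19 'd': node 2→5
i=20 'b': node 5→6  emit P1@[17:20]
i=21 'd': node 6→7 (fail-walked)
i=22 'c': node 7→10 (fail-walked)
i=23 'd': node 10→7 (fail-walked)
i=24 'd': node 7→7 (fail-walked)
i=25 'e': node 7→8
i=26 'd': node 8→9  emit P2@[24:26],P4@[25:26]
i=27 'c': node 9→10 (fail-walked)
i=28 'e': node 10→11
i=29 'c': node 11→12
i=30 'e': node 12→13  emit P3@[27:30]
i=31 'e': node 13→14 (fail-walked)
i=32 'b': node 14→1 (fail-walked)

All matches (sorted): [[6,3],[16,3],[20,1],[26,2],[26,4],[30,3]]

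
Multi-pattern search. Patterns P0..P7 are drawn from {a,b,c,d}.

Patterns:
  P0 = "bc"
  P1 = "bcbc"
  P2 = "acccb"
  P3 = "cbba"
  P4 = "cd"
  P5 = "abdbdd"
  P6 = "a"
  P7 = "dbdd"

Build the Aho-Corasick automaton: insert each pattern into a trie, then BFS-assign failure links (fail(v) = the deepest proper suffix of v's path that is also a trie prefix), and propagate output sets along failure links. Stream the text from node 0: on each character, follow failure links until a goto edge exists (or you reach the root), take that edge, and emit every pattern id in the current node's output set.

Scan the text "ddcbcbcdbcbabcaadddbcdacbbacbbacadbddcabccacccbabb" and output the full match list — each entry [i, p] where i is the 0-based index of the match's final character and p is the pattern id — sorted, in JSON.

Build automaton:
Trie (insert patterns):
  0='ε' goto a→5 b→1 c→10 d→20
  1='b' goto c→2
  2='bc' goto b→3  [P0 ends]
  3='bcb' goto c→4
  4='bcbc' goto ·  [P1 ends]
  5='a' goto b→15 c→6  [P6 ends]
  6='ac' goto c→7
  7='acc' goto c→8
  8='accc' goto b→9
  9='acccb' goto ·  [P2 ends]
  10='c' goto b→11 d→14
  11='cb' goto b→12
  12='cbb' goto a→13
  13='cbba' goto ·  [P3 ends]
  14='cd' goto ·  [P4 ends]
  15='ab' goto d→16
  16='abd' goto b→17
  17='abdb' goto d→18
  18='abdbd' goto d→19
  19='abdbdd' goto ·  [P5 ends]
  20='d' goto b→21
  21='db' goto d→22
  22='dbd' goto d→23
  23='dbdd' goto ·  [P7 ends]

BFS fail/out derivation:
  n1('b'): parent n0 fail=0; on 'b' 0 → fail=0;  out ∅∪∅=∅
  n5('a'): parent n0 fail=0; on 'a' 0 → fail=0;  out {6}∪∅={6}
  n10('c'): parent n0 fail=0; on 'c' 0 → fail=0;  out ∅∪∅=∅
  n20('d'): parent n0 fail=0; on 'd' 0 → fail=0;  out ∅∪∅=∅
  n2('bc'): parent n1 fail=0; on 'c' 0 → fail=10;  out {0}∪∅={0}
  n6('ac'): parent n5 fail=0; on 'c' 0 → fail=10;  out ∅∪∅=∅
  n11('cb'): parent n10 fail=0; on 'b' 0 → fail=1;  out ∅∪∅=∅
  n14('cd'): parent n10 fail=0; on 'd' 0 → fail=20;  out {4}∪∅={4}
  n15('ab'): parent n5 fail=0; on 'b' 0 → fail=1;  out ∅∪∅=∅
  n21('db'): parent n20 fail=0; on 'b' 0 → fail=1;  out ∅∪∅=∅
  n3('bcb'): parent n2 fail=10; on 'b' 10 → fail=11;  out ∅∪∅=∅
  n7('acc'): parent n6 fail=10; on 'c' 10→0 → fail=10;  out ∅∪∅=∅
  n12('cbb'): parent n11 fail=1; on 'b' 1→0 → fail=1;  out ∅∪∅=∅
  n16('abd'): parent n15 fail=1; on 'd' 1→0 → fail=20;  out ∅∪∅=∅
  n22('dbd'): parent n21 fail=1; on 'd' 1→0 → fail=20;  out ∅∪∅=∅
  n4('bcbc'): parent n3 fail=11; on 'c' 11→1 → fail=2;  out {1}∪{0}={0,1}
  n8('accc'): parent n7 fail=10; on 'c' 10→0 → fail=10;  out ∅∪∅=∅
  n13('cbba'): parent n12 fail=1; on 'a' 1→0 → fail=5;  out {3}∪{6}={3,6}
  n17('abdb'): parent n16 fail=20; on 'b' 20 → fail=21;  out ∅∪∅=∅
  n23('dbdd'): parent n22 fail=20; on 'd' 20→0 → fail=20;  out {7}∪∅={7}
  n9('acccb'): parent n8 fail=10; on 'b' 10 → fail=11;  out {2}∪∅={2}
  n18('abdbd'): parent n17 fail=21; on 'd' 21 → fail=22;  out ∅∪∅=∅
  n19('abdbdd'): parent n18 fail=22; on 'd' 22 → fail=23;  out {5}∪{7}={5,7}

Text stream:
i=0 'd': node 0→20
i=1 'd': node 20→20 ·f
i=2 'c': node 20→10 ·f
i=3 'b': node 10→11
i=4 'c': node 11→2 ·f  ** P0@[3:4]
i=5 'b': node 2→3
i=6 'c': node 3→4  ** P0@[5:6],P1@[3:6]
i=7 'd': node 4→14 ·f  ** P4@[6:7]
i=8 'b': node 14→21 ·f
i=9 'c': node 21→2 ·f  ** P0@[8:9]
i=10 'b': node 2→3
i=11 'a': node 3→5 ·f  ** P6@[11:11]
i=12 'b': node 5→15
i=13 'c': node 15→2 ·f  ** P0@[12:13]
i=14 'a': node 2→5 ·f  ** P6@[14:14]
i=15 'a': node 5→5 ·f  ** P6@[15:15]
i=16 'd': node 5→20 ·f
i=17 'd': node 20→20 ·f
i=18 'd': node 20→20 ·f
i=19 'b': node 20→21
i=20 'c': node 21→2 ·f  ** P0@[19:20]
i=21 'd': node 2→14 ·f  ** P4@[20:21]
i=22 'a': node 14→5 ·f  ** P6@[22:22]
i=23 'c': node 5→6
i=24 'b': node 6→11 ·f
i=25 'b': node 11→12
i=26 'a': node 12→13  ** P3@[23:26],P6@[26:26]
i=27 'c': node 13→6 ·f
i=28 'b': node 6→11 ·f
i=29 'b': node 11→12
i=30 'a': node 12→13  ** P3@[27:30],P6@[30:30]
i=31 'c': node 13→6 ·f
i=32 'a': node 6→5 ·f  ** P6@[32:32]
i=33 'd': node 5→20 ·f
i=34 'b': node 20→21
i=35 'd': node 21→22
i=36 'd': node 22→23  ** P7@[33:36]
i=37 'c': node 23→10 ·f
i=38 'a': node 10→5 ·f  ** P6@[38:38]
i=39 'b': node 5→15
i=40 'c': node 15→2 ·f  ** P0@[39:40]
i=41 'c': node 2→10 ·f
i=42 'a': node 10→5 ·f  ** P6@[42:42]
i=43 'c': node 5→6
i=44 'c': node 6→7
i=45 'c': node 7→8
i=46 'b': node 8→9  ** P2@[42:46]
i=47 'a': node 9→5 ·f  ** P6@[47:47]
i=48 'b': node 5→15
i=49 'b': node 15→1 ·f

Matches: [[4,0],[6,0],[6,1],[7,4],[9,0],[11,6],[13,0],[14,6],[15,6],[20,0],[21,4],[22,6],[26,3],[26,6],[30,3],[30,6],[32,6],[36,7],[38,6],[40,0],[42,6],[46,2],[47,6]]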